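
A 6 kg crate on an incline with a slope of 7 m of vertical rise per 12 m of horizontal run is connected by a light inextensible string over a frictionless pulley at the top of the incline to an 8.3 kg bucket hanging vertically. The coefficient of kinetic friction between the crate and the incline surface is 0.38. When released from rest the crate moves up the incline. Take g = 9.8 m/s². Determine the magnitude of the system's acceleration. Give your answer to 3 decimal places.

For the crate on the incline: the weight component along the slope is m₁g sin 30.26° = 6 × 9.8 × 0.5039 = 29.629 N and the normal force is N = m₁g cos 30.26° = 50.790 N.
Kinetic friction opposes the crate's motion up the incline: f = μN = 0.38 × 50.790 = 19.300 N acting down the slope.
Newton's second law for the crate (up-slope positive): T − 29.629 − 19.300 = 6 a. For the hanging bucket (downward positive): 8.3 × 9.8 − T = 8.3 a.
Adding the two equations eliminates T: 32.411 = 14.3 a, so a = 2.2665 m/s².

2.267 m/s²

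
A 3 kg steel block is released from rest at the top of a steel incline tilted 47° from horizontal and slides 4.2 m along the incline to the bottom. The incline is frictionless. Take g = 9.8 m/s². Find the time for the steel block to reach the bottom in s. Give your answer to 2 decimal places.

The weight component along the incline is mg sin 47° = 21.502 N and the normal force is N = mg cos 47° = 20.051 N.
With no friction, a = g sin 47° = 7.1673 m/s².
Starting from rest, L = ½at², so t = √(2L/a) = √(2 × 4.2 / 7.1673) = 1.0826 s.

1.08 s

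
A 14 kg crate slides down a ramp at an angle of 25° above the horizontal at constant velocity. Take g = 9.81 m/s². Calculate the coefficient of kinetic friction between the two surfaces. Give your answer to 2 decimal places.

At constant velocity the net force along the incline is zero: mg sin 25° = μ mg cos 25°.
So μ = tan 25° = 0.4226 / 0.9063 = 0.4663.

0.47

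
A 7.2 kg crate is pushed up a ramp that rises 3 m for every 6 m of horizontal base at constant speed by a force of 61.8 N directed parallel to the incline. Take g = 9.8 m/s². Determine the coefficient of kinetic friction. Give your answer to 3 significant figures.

At constant speed ΣF = 0 along the incline. The applied 61.8 N acts up the slope; the weight component mg sin 26.57° = 31.555 N and kinetic friction μN both act down the slope.
So 61.8 = 31.555 + μ × 63.111, giving μ = (61.8 − 31.555) / 63.111 = 0.4792.

0.479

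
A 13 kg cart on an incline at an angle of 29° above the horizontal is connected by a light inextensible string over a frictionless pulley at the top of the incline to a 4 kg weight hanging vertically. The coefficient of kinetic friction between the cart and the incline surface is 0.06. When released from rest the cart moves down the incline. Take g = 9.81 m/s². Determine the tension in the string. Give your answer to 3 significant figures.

For the cart on the incline: the weight component along the slope is m₁g sin 29° = 13 × 9.81 × 0.4848 = 61.827 N and the normal force is N = m₁g cos 29° = 111.540 N.
Kinetic friction opposes the cart's motion down the incline: f = μN = 0.06 × 111.540 = 6.692 N acting up the slope.
Newton's second law for the cart (down-slope positive): 61.827 − 6.692 − T = 13 a. For the hanging weight (upward positive): T − 4 × 9.81 = 4 a.
Adding the two equations eliminates T: 15.895 = 17 a, so a = 0.9350 m/s².
Then from the hanging weight's equation, T = 4 × (9.81 + 0.9350) = 42.980 N.

43.0 N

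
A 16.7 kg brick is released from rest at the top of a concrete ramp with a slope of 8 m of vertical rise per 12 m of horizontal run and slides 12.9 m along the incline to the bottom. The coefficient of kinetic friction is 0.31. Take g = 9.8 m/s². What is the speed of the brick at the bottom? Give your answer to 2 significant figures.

8.7 m/s

The weight component along the incline is mg sin 33.69° = 90.782 N and the normal force is N = mg cos 33.69° = 136.173 N.
Friction up the slope is f = μN = 0.31 × 136.173 = 42.214 N, so the net downslope force is 90.782 − 42.214 = 48.568 N and a = 48.568 / 16.7 = 2.9083 m/s².
Starting from rest over a distance of 12.9 m, v² = 2aL = 2 × 2.9083 × 12.9 = 75.0341, so v = 8.6622 m/s.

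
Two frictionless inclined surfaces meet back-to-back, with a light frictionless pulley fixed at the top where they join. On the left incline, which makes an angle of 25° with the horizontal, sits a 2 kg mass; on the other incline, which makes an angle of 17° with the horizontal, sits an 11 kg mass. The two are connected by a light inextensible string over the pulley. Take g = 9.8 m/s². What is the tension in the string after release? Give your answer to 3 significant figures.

Resolve each weight along its own incline: the 2 kg mass has component 2 × 9.8 × sin 25° = 8.283 N down its slope, and the 11 kg mass has 11 × 9.8 × sin 17° = 31.518 N down its slope.
The 11 kg side's 31.518 N exceeds the other side's 8.283 N, so that mass slides down and the 2 kg mass slides up. Taking that direction as positive, Newton's second law for the whole system gives 31.518 − 8.283 = (2 + 11) a, so a = 23.235 / 13 = 1.7873 m/s².
For the 2 kg mass (up-slope positive): T − 8.283 = 2 × 1.7873, so T = 11.858 N.

11.9 N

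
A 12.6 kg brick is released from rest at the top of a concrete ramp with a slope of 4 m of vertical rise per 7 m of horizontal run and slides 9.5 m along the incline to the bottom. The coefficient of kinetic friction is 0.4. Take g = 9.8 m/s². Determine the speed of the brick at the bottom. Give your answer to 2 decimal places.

The weight component along the incline is mg sin 29.74° = 61.263 N and the normal force is N = mg cos 29.74° = 107.211 N.
Friction up the slope is f = μN = 0.4 × 107.211 = 42.884 N, so the net downslope force is 61.263 − 42.884 = 18.379 N and a = 18.379 / 12.6 = 1.4587 m/s².
Starting from rest over a distance of 9.5 m, v² = 2aL = 2 × 1.4587 × 9.5 = 27.7153, so v = 5.2645 m/s.

5.26 m/s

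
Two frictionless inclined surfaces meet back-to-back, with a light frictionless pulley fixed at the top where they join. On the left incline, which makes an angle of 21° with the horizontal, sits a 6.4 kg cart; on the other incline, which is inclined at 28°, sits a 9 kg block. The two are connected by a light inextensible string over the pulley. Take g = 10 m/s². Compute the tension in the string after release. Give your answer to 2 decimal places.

Resolve each weight along its own incline: the 6.4 kg mass has component 6.4 × 10 × sin 21° = 22.936 N down its slope, and the 9 kg mass has 9 × 10 × sin 28° = 42.252 N down its slope.
The 9 kg side's 42.252 N exceeds the other side's 22.936 N, so that mass slides down and the 6.4 kg mass slides up. Taking that direction as positive, Newton's second law for the whole system gives 42.252 − 22.936 = (6.4 + 9) a, so a = 19.316 / 15.4 = 1.2543 m/s².
For the 6.4 kg mass (up-slope positive): T − 22.936 = 6.4 × 1.2543, so T = 30.964 N.

30.96 N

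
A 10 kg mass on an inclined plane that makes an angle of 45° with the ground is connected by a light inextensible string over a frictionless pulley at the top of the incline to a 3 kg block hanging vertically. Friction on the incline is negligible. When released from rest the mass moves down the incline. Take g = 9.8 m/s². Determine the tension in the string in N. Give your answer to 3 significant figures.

For the mass on the incline: the weight component along the slope is m₁g sin 45° = 10 × 9.8 × 0.7071 = 69.296 N and the normal force is N = m₁g cos 45° = 69.296 N.
Newton's second law for the mass (down-slope positive): 69.296 − T = 10 a. For the hanging block (upward positive): T − 3 × 9.8 = 3 a.
Adding the two equations eliminates T: 39.896 = 13 a, so a = 3.0689 m/s².
Then from the hanging block's equation, T = 3 × (9.8 + 3.0689) = 38.607 N.

38.6 N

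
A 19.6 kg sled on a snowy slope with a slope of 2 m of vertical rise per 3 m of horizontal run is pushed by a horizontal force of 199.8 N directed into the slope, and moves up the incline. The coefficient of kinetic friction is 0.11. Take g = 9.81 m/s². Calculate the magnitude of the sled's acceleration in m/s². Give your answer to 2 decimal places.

The horizontal push has components F cos 33.69° = 199.8 × 0.8321 = 166.254 N up the incline and F sin 33.69° = 199.8 × 0.5547 = 110.829 N pressing into the surface.
The normal force is therefore N = mg cos 33.69° + F sin 33.69° = 159.993 + 110.829 = 270.822 N, and kinetic friction down the slope is μN = 0.11 × 270.822 = 29.790 N.
Along the incline: F cos 33.69° − mg sin 33.69° − μN = ma, so 166.254 − 106.655 − 29.790 = 19.6 a, giving a = 1.5209 m/s².

1.52 m/s²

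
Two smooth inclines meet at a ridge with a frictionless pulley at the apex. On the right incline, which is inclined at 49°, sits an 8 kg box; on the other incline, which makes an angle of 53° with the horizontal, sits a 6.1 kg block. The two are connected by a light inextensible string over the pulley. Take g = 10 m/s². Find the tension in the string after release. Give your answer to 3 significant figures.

Resolve each weight along its own incline: the 8 kg mass has component 8 × 10 × sin 49° = 60.377 N down its slope, and the 6.1 kg mass has 6.1 × 10 × sin 53° = 48.717 N down its slope.
The 8 kg side's 60.377 N exceeds the other side's 48.717 N, so that mass slides down and the 6.1 kg mass slides up. Taking that direction as positive, Newton's second law for the whole system gives 60.377 − 48.717 = (8 + 6.1) a, so a = 11.660 / 14.1 = 0.8270 m/s².
For the 6.1 kg mass (up-slope positive): T − 48.717 = 6.1 × 0.8270, so T = 53.762 N.

53.8 N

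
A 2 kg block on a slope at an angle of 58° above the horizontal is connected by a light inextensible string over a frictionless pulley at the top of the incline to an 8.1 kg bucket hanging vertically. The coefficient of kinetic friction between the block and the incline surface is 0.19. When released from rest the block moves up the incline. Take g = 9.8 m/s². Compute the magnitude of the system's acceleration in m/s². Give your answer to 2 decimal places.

6.02 m/s²

For the block on the incline: the weight component along the slope is m₁g sin 58° = 2 × 9.8 × 0.8480 = 16.621 N and the normal force is N = m₁g cos 58° = 10.386 N.
Kinetic friction opposes the block's motion up the incline: f = μN = 0.19 × 10.386 = 1.973 N acting down the slope.
Newton's second law for the block (up-slope positive): T − 16.621 − 1.973 = 2 a. For the hanging bucket (downward positive): 8.1 × 9.8 − T = 8.1 a.
Adding the two equations eliminates T: 60.786 = 10.1 a, so a = 6.0184 m/s².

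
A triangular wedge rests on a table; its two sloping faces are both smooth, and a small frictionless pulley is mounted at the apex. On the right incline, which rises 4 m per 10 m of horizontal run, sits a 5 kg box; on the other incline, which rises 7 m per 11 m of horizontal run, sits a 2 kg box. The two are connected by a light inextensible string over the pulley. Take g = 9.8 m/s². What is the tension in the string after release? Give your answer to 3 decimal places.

12.716 N

Resolve each weight along its own incline: the 5 kg mass has component 5 × 9.8 × sin 21.80° = 18.198 N down its slope, and the 2 kg mass has 2 × 9.8 × sin 32.47° = 10.523 N down its slope.
The 5 kg side's 18.198 N exceeds the other side's 10.523 N, so that mass slides down and the 2 kg mass slides up. Taking that direction as positive, Newton's second law for the whole system gives 18.198 − 10.523 = (5 + 2) a, so a = 7.675 / 7 = 1.0964 m/s².
For the 2 kg mass (up-slope positive): T − 10.523 = 2 × 1.0964, so T = 12.716 N.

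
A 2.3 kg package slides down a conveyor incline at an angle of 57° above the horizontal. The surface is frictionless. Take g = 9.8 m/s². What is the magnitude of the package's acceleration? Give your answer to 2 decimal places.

Resolving the weight along the incline: the component pulling the package down the slope is mg sin 57° = 2.3 × 9.8 × 0.8387 = 18.904 N, and the normal force is N = mg cos 57° = 2.3 × 9.8 × 0.5446 = 12.275 N.
With no friction the net force along the incline is 18.904 N, so a = g sin 57° = 18.904 / 2.3 = 8.2191 m/s².

8.22 m/s²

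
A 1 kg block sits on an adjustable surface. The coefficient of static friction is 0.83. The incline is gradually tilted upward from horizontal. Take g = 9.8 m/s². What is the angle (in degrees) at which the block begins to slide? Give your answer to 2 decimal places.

At the threshold of sliding, static friction is at its maximum μ_s N and exactly balances the weight component along the incline: mg sin θ = μ_s mg cos θ.
Hence tan θ = μ_s = 0.83, so θ = arctan(0.83) = 39.6927°.

39.69°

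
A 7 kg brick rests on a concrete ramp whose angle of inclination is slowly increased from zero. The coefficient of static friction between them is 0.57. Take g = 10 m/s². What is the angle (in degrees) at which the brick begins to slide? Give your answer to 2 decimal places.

At the threshold of sliding, static friction is at its maximum μ_s N and exactly balances the weight component along the incline: mg sin θ = μ_s mg cos θ.
Hence tan θ = μ_s = 0.57, so θ = arctan(0.57) = 29.6831°.

29.68°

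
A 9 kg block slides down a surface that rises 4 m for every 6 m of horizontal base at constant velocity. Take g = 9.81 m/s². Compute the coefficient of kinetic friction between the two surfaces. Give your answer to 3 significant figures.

0.667

At constant velocity the net force along the incline is zero: mg sin 33.69° = μ mg cos 33.69°.
So μ = tan 33.69° = 0.5547 / 0.8321 = 0.6666.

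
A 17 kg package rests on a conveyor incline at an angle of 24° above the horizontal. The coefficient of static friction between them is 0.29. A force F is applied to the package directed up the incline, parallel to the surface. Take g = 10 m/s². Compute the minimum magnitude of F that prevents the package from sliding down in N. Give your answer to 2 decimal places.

24.11 N

The normal force is N = mg cos 24° = 155.303 N. With F at its minimum the package is on the verge of sliding down, so static friction is at its maximum μ_s N = 0.29 × 155.303 = 45.038 N and acts up the slope.
Equilibrium along the incline: F + μ_s N = mg sin 24°, so F = 69.145 − 45.038 = 24.107 N.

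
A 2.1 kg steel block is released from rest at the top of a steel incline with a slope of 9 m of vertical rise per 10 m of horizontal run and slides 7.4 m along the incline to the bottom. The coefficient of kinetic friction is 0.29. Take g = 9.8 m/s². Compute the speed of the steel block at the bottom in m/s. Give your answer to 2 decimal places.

The weight component along the incline is mg sin 41.99° = 13.767 N and the normal force is N = mg cos 41.99° = 15.297 N.
Friction up the slope is f = μN = 0.29 × 15.297 = 4.436 N, so the net downslope force is 13.767 − 4.436 = 9.331 N and a = 9.331 / 2.1 = 4.4433 m/s².
Starting from rest over a distance of 7.4 m, v² = 2aL = 2 × 4.4433 × 7.4 = 65.7608, so v = 8.1093 m/s.

8.11 m/s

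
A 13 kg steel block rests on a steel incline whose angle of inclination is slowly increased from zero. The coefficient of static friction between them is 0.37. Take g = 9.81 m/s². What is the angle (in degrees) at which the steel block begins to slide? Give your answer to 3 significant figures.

20.3°

At the threshold of sliding, static friction is at its maximum μ_s N and exactly balances the weight component along the incline: mg sin θ = μ_s mg cos θ.
Hence tan θ = μ_s = 0.37, so θ = arctan(0.37) = 20.3045°.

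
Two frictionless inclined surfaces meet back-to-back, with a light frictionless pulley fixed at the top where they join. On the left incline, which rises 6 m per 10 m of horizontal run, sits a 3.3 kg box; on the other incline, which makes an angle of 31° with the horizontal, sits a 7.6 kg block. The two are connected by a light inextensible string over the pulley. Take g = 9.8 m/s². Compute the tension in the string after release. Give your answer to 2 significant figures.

23 N

Resolve each weight along its own incline: the 3.3 kg mass has component 3.3 × 9.8 × sin 30.96° = 16.639 N down its slope, and the 7.6 kg mass has 7.6 × 9.8 × sin 31° = 38.360 N down its slope.
The 7.6 kg side's 38.360 N exceeds the other side's 16.639 N, so that mass slides down and the 3.3 kg mass slides up. Taking that direction as positive, Newton's second law for the whole system gives 38.360 − 16.639 = (3.3 + 7.6) a, so a = 21.721 / 10.9 = 1.9928 m/s².
For the 3.3 kg mass (up-slope positive): T − 16.639 = 3.3 × 1.9928, so T = 23.215 N.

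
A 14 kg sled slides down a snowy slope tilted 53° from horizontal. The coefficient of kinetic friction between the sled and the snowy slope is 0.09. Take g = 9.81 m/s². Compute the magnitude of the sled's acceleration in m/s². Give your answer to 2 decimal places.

Resolving the weight along the incline: the component pulling the sled down the slope is mg sin 53° = 14 × 9.81 × 0.7986 = 109.680 N, and the normal force is N = mg cos 53° = 14 × 9.81 × 0.6018 = 82.651 N.
Kinetic friction acts up the slope with magnitude f = μN = 0.09 × 82.651 = 7.439 N.
Net force along the incline is 109.680 − 7.439 = 102.241 N, so a = 102.241 / 14 = 7.3029 m/s².

7.30 m/s²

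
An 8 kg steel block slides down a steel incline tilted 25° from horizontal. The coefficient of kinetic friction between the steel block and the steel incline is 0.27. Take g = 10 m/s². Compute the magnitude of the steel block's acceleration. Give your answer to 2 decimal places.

Resolving the weight along the incline: the component pulling the steel block down the slope is mg sin 25° = 8 × 10 × 0.4226 = 33.808 N, and the normal force is N = mg cos 25° = 8 × 10 × 0.9063 = 72.504 N.
Kinetic friction acts up the slope with magnitude f = μN = 0.27 × 72.504 = 19.576 N.
Net force along the incline is 33.808 − 19.576 = 14.232 N, so a = 14.232 / 8 = 1.7790 m/s².

1.78 m/s²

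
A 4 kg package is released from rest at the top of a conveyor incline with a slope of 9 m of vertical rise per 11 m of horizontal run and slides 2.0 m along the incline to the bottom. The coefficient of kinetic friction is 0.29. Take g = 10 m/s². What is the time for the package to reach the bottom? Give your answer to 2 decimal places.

The weight component along the incline is mg sin 39.29° = 25.330 N and the normal force is N = mg cos 39.29° = 30.958 N.
Friction up the slope is f = μN = 0.29 × 30.958 = 8.978 N, so the net downslope force is 25.330 − 8.978 = 16.352 N and a = 16.352 / 4 = 4.0880 m/s².
Starting from rest, L = ½at², so t = √(2L/a) = √(2 × 2.0 / 4.0880) = 0.9892 s.

0.99 s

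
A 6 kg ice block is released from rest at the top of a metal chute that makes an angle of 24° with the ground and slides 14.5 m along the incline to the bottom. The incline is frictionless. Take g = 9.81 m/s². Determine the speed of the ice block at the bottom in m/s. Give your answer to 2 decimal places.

10.76 m/s

The weight component along the incline is mg sin 24° = 23.941 N and the normal force is N = mg cos 24° = 53.771 N.
With no friction, a = g sin 24° = 3.9901 m/s².
Starting from rest over a distance of 14.5 m, v² = 2aL = 2 × 3.9901 × 14.5 = 115.7129, so v = 10.7570 m/s.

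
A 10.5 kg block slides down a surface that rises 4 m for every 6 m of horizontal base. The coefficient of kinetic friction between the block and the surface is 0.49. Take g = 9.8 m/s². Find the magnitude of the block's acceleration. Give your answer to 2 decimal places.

1.44 m/s²

Resolving the weight along the incline: the component pulling the block down the slope is mg sin 33.69° = 10.5 × 9.8 × 0.5547 = 57.079 N, and the normal force is N = mg cos 33.69° = 10.5 × 9.8 × 0.8321 = 85.623 N.
Kinetic friction acts up the slope with magnitude f = μN = 0.49 × 85.623 = 41.955 N.
Net force along the incline is 57.079 − 41.955 = 15.124 N, so a = 15.124 / 10.5 = 1.4404 m/s².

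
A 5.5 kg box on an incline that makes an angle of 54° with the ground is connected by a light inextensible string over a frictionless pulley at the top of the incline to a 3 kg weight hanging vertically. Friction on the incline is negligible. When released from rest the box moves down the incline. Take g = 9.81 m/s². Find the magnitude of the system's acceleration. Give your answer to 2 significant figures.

For the box on the incline: the weight component along the slope is m₁g sin 54° = 5.5 × 9.81 × 0.8090 = 43.650 N and the normal force is N = m₁g cos 54° = 31.714 N.
Newton's second law for the box (down-slope positive): 43.650 − T = 5.5 a. For the hanging weight (upward positive): T − 3 × 9.81 = 3 a.
Adding the two equations eliminates T: 14.220 = 8.5 a, so a = 1.6729 m/s².

1.7 m/s²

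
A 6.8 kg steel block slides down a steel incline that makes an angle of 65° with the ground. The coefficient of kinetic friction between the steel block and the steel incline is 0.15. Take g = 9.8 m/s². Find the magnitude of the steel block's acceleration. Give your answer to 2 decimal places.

Resolving the weight along the incline: the component pulling the steel block down the slope is mg sin 65° = 6.8 × 9.8 × 0.9063 = 60.396 N, and the normal force is N = mg cos 65° = 6.8 × 9.8 × 0.4226 = 28.162 N.
Kinetic friction acts up the slope with magnitude f = μN = 0.15 × 28.162 = 4.224 N.
Net force along the incline is 60.396 − 4.224 = 56.172 N, so a = 56.172 / 6.8 = 8.2606 m/s².

8.26 m/s²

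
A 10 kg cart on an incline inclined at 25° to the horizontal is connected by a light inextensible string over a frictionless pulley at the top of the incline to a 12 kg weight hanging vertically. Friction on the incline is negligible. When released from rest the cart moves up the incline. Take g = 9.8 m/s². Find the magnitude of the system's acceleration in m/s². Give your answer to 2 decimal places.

3.46 m/s²

For the cart on the incline: the weight component along the slope is m₁g sin 25° = 10 × 9.8 × 0.4226 = 41.415 N and the normal force is N = m₁g cos 25° = 88.818 N.
Newton's second law for the cart (up-slope positive): T − 41.415 = 10 a. For the hanging weight (downward positive): 12 × 9.8 − T = 12 a.
Adding the two equations eliminates T: 76.185 = 22 a, so a = 3.4630 m/s².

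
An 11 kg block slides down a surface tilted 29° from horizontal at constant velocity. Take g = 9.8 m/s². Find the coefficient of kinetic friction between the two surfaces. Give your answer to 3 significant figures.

At constant velocity the net force along the incline is zero: mg sin 29° = μ mg cos 29°.
So μ = tan 29° = 0.4848 / 0.8746 = 0.5543.

0.554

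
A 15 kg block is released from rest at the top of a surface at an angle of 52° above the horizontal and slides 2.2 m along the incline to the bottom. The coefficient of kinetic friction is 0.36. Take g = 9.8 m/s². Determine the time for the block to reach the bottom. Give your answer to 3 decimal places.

0.890 s

The weight component along the incline is mg sin 52° = 115.838 N and the normal force is N = mg cos 52° = 90.502 N.
Friction up the slope is f = μN = 0.36 × 90.502 = 32.581 N, so the net downslope force is 115.838 − 32.581 = 83.257 N and a = 83.257 / 15 = 5.5505 m/s².
Starting from rest, L = ½at², so t = √(2L/a) = √(2 × 2.2 / 5.5505) = 0.8903 s.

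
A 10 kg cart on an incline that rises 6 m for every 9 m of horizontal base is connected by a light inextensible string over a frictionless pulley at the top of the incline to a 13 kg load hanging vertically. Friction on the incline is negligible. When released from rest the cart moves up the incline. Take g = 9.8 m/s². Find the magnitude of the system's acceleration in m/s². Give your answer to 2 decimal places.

For the cart on the incline: the weight component along the slope is m₁g sin 33.69° = 10 × 9.8 × 0.5547 = 54.361 N and the normal force is N = m₁g cos 33.69° = 81.541 N.
Newton's second law for the cart (up-slope positive): T − 54.361 = 10 a. For the hanging load (downward positive): 13 × 9.8 − T = 13 a.
Adding the two equations eliminates T: 73.039 = 23 a, so a = 3.1756 m/s².

3.18 m/s²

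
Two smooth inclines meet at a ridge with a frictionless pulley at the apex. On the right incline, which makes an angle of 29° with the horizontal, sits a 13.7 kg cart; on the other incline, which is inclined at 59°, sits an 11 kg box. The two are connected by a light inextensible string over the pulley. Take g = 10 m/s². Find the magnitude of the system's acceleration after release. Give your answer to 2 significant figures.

1.1 m/s²

Resolve each weight along its own incline: the 13.7 kg mass has component 13.7 × 10 × sin 29° = 66.419 N down its slope, and the 11 kg mass has 11 × 10 × sin 59° = 94.288 N down its slope.
The 11 kg side's 94.288 N exceeds the other side's 66.419 N, so that mass slides down and the 13.7 kg mass slides up. Taking that direction as positive, Newton's second law for the whole system gives 94.288 − 66.419 = (13.7 + 11) a, so a = 27.869 / 24.7 = 1.1283 m/s².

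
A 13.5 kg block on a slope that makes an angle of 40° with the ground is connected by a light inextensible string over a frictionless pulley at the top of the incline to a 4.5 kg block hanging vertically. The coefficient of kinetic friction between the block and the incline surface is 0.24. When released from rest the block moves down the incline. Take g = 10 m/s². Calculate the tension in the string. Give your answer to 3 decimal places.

49.239 N

For the block on the incline: the weight component along the slope is m₁g sin 40° = 13.5 × 10 × 0.6428 = 86.778 N and the normal force is N = m₁g cos 40° = 103.416 N.
Kinetic friction opposes the block's motion down the incline: f = μN = 0.24 × 103.416 = 24.820 N acting up the slope.
Newton's second law for the block (down-slope positive): 86.778 − 24.820 − T = 13.5 a. For the hanging block (upward positive): T − 4.5 × 10 = 4.5 a.
Adding the two equations eliminates T: 16.958 = 18 a, so a = 0.9421 m/s².
Then from the hanging block's equation, T = 4.5 × (10 + 0.9421) = 49.239 N.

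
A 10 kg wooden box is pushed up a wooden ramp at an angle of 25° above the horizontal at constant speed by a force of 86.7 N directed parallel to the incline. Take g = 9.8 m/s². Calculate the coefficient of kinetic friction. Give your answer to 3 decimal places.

0.510

At constant speed ΣF = 0 along the incline. The applied 86.7 N acts up the slope; the weight component mg sin 25° = 41.417 N and kinetic friction μN both act down the slope.
So 86.7 = 41.417 + μ × 88.818, giving μ = (86.7 − 41.417) / 88.818 = 0.5098.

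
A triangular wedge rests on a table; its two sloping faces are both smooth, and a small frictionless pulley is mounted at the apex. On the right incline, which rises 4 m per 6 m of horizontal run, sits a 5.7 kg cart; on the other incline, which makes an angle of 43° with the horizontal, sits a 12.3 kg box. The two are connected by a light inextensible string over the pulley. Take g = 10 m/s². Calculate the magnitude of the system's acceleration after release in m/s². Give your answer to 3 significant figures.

2.90 m/s²

Resolve each weight along its own incline: the 5.7 kg mass has component 5.7 × 10 × sin 33.69° = 31.618 N down its slope, and the 12.3 kg mass has 12.3 × 10 × sin 43° = 83.886 N down its slope.
The 12.3 kg side's 83.886 N exceeds the other side's 31.618 N, so that mass slides down and the 5.7 kg mass slides up. Taking that direction as positive, Newton's second law for the whole system gives 83.886 − 31.618 = (5.7 + 12.3) a, so a = 52.268 / 18 = 2.9038 m/s².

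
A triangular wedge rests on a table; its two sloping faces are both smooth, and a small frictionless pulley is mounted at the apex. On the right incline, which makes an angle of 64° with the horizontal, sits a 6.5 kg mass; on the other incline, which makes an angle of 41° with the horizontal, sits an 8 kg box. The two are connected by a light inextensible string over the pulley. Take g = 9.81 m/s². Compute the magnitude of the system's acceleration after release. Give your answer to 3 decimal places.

0.402 m/s²

Resolve each weight along its own incline: the 6.5 kg mass has component 6.5 × 9.81 × sin 64° = 57.312 N down its slope, and the 8 kg mass has 8 × 9.81 × sin 41° = 51.488 N down its slope.
The 6.5 kg side's 57.312 N exceeds the other side's 51.488 N, so that mass slides down and the 8 kg mass slides up. Taking that direction as positive, Newton's second law for the whole system gives 57.312 − 51.488 = (6.5 + 8) a, so a = 5.824 / 14.5 = 0.4017 m/s².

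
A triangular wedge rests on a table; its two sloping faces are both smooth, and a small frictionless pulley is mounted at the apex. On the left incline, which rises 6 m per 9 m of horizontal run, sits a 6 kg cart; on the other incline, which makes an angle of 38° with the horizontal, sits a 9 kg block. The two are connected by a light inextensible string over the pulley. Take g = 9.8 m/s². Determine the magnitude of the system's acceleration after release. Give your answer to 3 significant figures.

1.45 m/s²

Resolve each weight along its own incline: the 6 kg mass has component 6 × 9.8 × sin 33.69° = 32.616 N down its slope, and the 9 kg mass has 9 × 9.8 × sin 38° = 54.301 N down its slope.
The 9 kg side's 54.301 N exceeds the other side's 32.616 N, so that mass slides down and the 6 kg mass slides up. Taking that direction as positive, Newton's second law for the whole system gives 54.301 − 32.616 = (6 + 9) a, so a = 21.685 / 15 = 1.4457 m/s².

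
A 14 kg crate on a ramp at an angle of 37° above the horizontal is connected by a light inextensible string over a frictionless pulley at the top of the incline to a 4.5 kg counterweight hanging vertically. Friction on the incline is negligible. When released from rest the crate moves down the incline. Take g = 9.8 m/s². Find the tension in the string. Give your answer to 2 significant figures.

For the crate on the incline: the weight component along the slope is m₁g sin 37° = 14 × 9.8 × 0.6018 = 82.567 N and the normal force is N = m₁g cos 37° = 109.573 N.
Newton's second law for the crate (down-slope positive): 82.567 − T = 14 a. For the hanging counterweight (upward positive): T − 4.5 × 9.8 = 4.5 a.
Adding the two equations eliminates T: 38.467 = 18.5 a, so a = 2.0793 m/s².
Then from the hanging counterweight's equation, T = 4.5 × (9.8 + 2.0793) = 53.457 N.

53 N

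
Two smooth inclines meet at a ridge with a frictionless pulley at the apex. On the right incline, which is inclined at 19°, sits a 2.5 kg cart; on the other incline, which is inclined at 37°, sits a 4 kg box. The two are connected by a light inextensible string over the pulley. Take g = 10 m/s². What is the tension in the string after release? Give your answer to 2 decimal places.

14.27 N

Resolve each weight along its own incline: the 2.5 kg mass has component 2.5 × 10 × sin 19° = 8.139 N down its slope, and the 4 kg mass has 4 × 10 × sin 37° = 24.073 N down its slope.
The 4 kg side's 24.073 N exceeds the other side's 8.139 N, so that mass slides down and the 2.5 kg mass slides up. Taking that direction as positive, Newton's second law for the whole system gives 24.073 − 8.139 = (2.5 + 4) a, so a = 15.934 / 6.5 = 2.4514 m/s².
For the 2.5 kg mass (up-slope positive): T − 8.139 = 2.5 × 2.4514, so T = 14.267 N.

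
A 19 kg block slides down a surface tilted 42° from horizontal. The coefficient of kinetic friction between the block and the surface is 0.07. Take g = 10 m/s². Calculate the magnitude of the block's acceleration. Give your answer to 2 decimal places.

6.17 m/s²

Resolving the weight along the incline: the component pulling the block down the slope is mg sin 42° = 19 × 10 × 0.6691 = 127.129 N, and the normal force is N = mg cos 42° = 19 × 10 × 0.7431 = 141.189 N.
Kinetic friction acts up the slope with magnitude f = μN = 0.07 × 141.189 = 9.883 N.
Net force along the incline is 127.129 − 9.883 = 117.246 N, so a = 117.246 / 19 = 6.1708 m/s².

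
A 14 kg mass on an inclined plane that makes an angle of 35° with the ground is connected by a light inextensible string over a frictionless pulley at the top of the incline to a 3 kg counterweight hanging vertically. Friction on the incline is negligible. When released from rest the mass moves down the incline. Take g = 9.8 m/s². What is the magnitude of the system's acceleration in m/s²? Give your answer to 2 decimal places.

For the mass on the incline: the weight component along the slope is m₁g sin 35° = 14 × 9.8 × 0.5736 = 78.698 N and the normal force is N = m₁g cos 35° = 112.388 N.
Newton's second law for the mass (down-slope positive): 78.698 − T = 14 a. For the hanging counterweight (upward positive): T − 3 × 9.8 = 3 a.
Adding the two equations eliminates T: 49.298 = 17 a, so a = 2.8999 m/s².

2.90 m/s²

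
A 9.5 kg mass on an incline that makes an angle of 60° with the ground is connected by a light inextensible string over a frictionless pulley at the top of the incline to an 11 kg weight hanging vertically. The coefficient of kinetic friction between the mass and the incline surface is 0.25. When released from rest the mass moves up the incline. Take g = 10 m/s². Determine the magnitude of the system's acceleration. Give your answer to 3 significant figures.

0.773 m/s²

For the mass on the incline: the weight component along the slope is m₁g sin 60° = 9.5 × 10 × 0.8660 = 82.270 N and the normal force is N = m₁g cos 60° = 47.500 N.
Kinetic friction opposes the mass's motion up the incline: f = μN = 0.25 × 47.500 = 11.875 N acting down the slope.
Newton's second law for the mass (up-slope positive): T − 82.270 − 11.875 = 9.5 a. For the hanging weight (downward positive): 11 × 10 − T = 11 a.
Adding the two equations eliminates T: 15.855 = 20.5 a, so a = 0.7734 m/s².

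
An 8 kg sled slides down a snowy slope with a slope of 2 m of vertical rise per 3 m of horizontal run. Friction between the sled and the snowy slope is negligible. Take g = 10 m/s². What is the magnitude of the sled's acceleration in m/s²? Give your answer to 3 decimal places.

5.547 m/s²

Resolving the weight along the incline: the component pulling the sled down the slope is mg sin 33.69° = 8 × 10 × 0.5547 = 44.376 N, and the normal force is N = mg cos 33.69° = 8 × 10 × 0.8321 = 66.568 N.
With no friction the net force along the incline is 44.376 N, so a = g sin 33.69° = 44.376 / 8 = 5.5470 m/s².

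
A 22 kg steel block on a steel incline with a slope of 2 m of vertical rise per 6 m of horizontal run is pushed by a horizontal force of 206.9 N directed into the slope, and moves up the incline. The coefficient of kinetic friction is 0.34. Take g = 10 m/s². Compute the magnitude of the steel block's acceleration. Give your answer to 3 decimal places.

The horizontal push has components F cos 18.43° = 206.9 × 0.9487 = 196.286 N up the incline and F sin 18.43° = 206.9 × 0.3162 = 65.422 N pressing into the surface.
The normal force is therefore N = mg cos 18.43° + F sin 18.43° = 208.714 + 65.422 = 274.136 N, and kinetic friction down the slope is μN = 0.34 × 274.136 = 93.206 N.
Along the incline: F cos 18.43° − mg sin 18.43° − μN = ma, so 196.286 − 69.564 − 93.206 = 22 a, giving a = 1.5235 m/s².

1.523 m/s²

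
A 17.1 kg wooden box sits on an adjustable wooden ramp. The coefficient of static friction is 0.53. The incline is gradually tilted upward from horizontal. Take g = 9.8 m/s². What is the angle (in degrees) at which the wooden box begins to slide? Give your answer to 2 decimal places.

At the threshold of sliding, static friction is at its maximum μ_s N and exactly balances the weight component along the incline: mg sin θ = μ_s mg cos θ.
Hence tan θ = μ_s = 0.53, so θ = arctan(0.53) = 27.9236°.

27.92°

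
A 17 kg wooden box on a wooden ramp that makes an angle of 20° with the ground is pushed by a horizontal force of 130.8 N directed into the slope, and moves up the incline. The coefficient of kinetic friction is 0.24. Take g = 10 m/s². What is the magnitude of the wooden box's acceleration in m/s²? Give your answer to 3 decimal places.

0.923 m/s²

The horizontal push has components F cos 20° = 130.8 × 0.9397 = 122.913 N up the incline and F sin 20° = 130.8 × 0.3420 = 44.734 N pressing into the surface.
The normal force is therefore N = mg cos 20° + F sin 20° = 159.749 + 44.734 = 204.483 N, and kinetic friction down the slope is μN = 0.24 × 204.483 = 49.076 N.
Along the incline: F cos 20° − mg sin 20° − μN = ma, so 122.913 − 58.140 − 49.076 = 17 a, giving a = 0.9234 m/s².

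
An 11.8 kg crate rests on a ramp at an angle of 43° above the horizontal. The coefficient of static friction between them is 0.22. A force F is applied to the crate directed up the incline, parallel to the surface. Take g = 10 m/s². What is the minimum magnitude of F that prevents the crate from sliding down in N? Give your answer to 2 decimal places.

61.49 N

The normal force is N = mg cos 43° = 86.300 N. With F at its minimum the crate is on the verge of sliding down, so static friction is at its maximum μ_s N = 0.22 × 86.300 = 18.986 N and acts up the slope.
Equilibrium along the incline: F + μ_s N = mg sin 43°, so F = 80.476 − 18.986 = 61.490 N.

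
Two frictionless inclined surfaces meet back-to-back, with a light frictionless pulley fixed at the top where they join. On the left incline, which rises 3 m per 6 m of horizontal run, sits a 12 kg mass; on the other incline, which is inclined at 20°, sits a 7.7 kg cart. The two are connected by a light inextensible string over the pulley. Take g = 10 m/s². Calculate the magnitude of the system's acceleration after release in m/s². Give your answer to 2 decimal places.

Resolve each weight along its own incline: the 12 kg mass has component 12 × 10 × sin 26.57° = 53.666 N down its slope, and the 7.7 kg mass has 7.7 × 10 × sin 20° = 26.336 N down its slope.
The 12 kg side's 53.666 N exceeds the other side's 26.336 N, so that mass slides down and the 7.7 kg mass slides up. Taking that direction as positive, Newton's second law for the whole system gives 53.666 − 26.336 = (12 + 7.7) a, so a = 27.330 / 19.7 = 1.3873 m/s².

1.39 m/s²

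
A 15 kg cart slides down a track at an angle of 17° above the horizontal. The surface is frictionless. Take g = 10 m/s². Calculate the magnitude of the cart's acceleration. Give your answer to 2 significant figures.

2.9 m/s²

Resolving the weight along the incline: the component pulling the cart down the slope is mg sin 17° = 15 × 10 × 0.2924 = 43.860 N, and the normal force is N = mg cos 17° = 15 × 10 × 0.9563 = 143.445 N.
With no friction the net force along the incline is 43.860 N, so a = g sin 17° = 43.860 / 15 = 2.9240 m/s².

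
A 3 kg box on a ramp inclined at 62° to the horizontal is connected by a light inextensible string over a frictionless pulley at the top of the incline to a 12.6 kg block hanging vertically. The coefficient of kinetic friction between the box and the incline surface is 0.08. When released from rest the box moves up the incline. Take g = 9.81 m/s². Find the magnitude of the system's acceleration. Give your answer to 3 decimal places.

6.187 m/s²

For the box on the incline: the weight component along the slope is m₁g sin 62° = 3 × 9.81 × 0.8829 = 25.984 N and the normal force is N = m₁g cos 62° = 13.817 N.
Kinetic friction opposes the box's motion up the incline: f = μN = 0.08 × 13.817 = 1.105 N acting down the slope.
Newton's second law for the box (up-slope positive): T − 25.984 − 1.105 = 3 a. For the hanging block (downward positive): 12.6 × 9.81 − T = 12.6 a.
Adding the two equations eliminates T: 96.517 = 15.6 a, so a = 6.1870 m/s².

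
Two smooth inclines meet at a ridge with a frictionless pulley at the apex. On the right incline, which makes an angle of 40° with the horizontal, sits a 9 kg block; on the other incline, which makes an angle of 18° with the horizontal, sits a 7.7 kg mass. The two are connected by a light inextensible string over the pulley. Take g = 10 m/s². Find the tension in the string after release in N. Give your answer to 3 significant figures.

39.5 N

Resolve each weight along its own incline: the 9 kg mass has component 9 × 10 × sin 40° = 57.851 N down its slope, and the 7.7 kg mass has 7.7 × 10 × sin 18° = 23.794 N down its slope.
The 9 kg side's 57.851 N exceeds the other side's 23.794 N, so that mass slides down and the 7.7 kg mass slides up. Taking that direction as positive, Newton's second law for the whole system gives 57.851 − 23.794 = (9 + 7.7) a, so a = 34.057 / 16.7 = 2.0393 m/s².
For the 7.7 kg mass (up-slope positive): T − 23.794 = 7.7 × 2.0393, so T = 39.497 N.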